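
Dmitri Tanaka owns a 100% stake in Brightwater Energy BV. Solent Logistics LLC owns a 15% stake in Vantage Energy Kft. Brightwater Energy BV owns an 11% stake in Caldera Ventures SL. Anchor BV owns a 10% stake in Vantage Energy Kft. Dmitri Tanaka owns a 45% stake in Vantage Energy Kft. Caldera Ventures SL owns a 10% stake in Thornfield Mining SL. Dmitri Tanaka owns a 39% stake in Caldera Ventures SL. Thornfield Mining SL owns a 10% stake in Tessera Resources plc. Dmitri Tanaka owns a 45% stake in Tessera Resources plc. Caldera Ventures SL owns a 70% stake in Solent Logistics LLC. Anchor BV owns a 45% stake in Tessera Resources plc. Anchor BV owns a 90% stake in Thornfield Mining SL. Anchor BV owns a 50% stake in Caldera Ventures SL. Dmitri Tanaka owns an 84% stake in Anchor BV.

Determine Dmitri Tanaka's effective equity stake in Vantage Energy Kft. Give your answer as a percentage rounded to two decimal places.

Dmitri reaches Vantage along 5 paths.
Via Anchor → Caldera → Solent: 84% × 50% × 70% × 15% = 4.41%.
Via Brightwater → Caldera → Solent: 100% × 11% × 70% × 15% = 1.155%.
Via Caldera → Solent: 39% × 70% × 15% = 4.095%.
Via Anchor: 84% × 10% = 8.4%.
Direct stake: 45% = 45%.
Total: 4.41% + 1.155% + 4.095% + 8.4% + 45% = 63.06%.

63.06%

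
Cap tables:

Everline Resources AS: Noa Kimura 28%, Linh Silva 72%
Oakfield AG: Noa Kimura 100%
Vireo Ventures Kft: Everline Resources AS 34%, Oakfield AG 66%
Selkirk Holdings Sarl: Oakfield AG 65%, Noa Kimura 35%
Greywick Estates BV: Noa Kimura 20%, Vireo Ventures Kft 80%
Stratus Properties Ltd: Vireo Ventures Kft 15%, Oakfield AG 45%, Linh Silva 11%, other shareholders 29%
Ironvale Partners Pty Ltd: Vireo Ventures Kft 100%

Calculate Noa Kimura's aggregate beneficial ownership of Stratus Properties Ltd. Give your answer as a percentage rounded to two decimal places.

56.33%

Noa reaches Stratus along 3 paths.
Via Everline → Vireo: 28% × 34% × 15% = 1.428%.
Via Oakfield → Vireo: 100% × 66% × 15% = 9.9%.
Via Oakfield: 100% × 45% = 45%.
Total: 1.428% + 9.9% + 45% = 56.328%.
Rounded: 56.33%.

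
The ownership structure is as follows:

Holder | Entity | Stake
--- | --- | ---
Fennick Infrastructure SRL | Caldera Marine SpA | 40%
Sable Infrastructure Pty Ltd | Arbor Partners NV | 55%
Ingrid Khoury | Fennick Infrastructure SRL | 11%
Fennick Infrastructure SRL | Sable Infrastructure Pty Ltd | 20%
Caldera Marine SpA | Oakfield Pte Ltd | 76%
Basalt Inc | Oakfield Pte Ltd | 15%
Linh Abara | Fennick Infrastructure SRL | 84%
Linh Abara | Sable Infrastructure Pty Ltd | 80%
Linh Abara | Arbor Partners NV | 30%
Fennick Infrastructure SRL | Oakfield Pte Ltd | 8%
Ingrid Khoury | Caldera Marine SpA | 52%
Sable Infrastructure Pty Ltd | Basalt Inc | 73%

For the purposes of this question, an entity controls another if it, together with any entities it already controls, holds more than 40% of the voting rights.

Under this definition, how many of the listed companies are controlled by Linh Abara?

4

Linh holds 84% of Fennick, so Linh controls Fennick.
Linh and Fennick together hold 80% + 20% = 100% of Sable, so Linh controls Sable.
Sable holds 73% of Basalt, so Linh controls Basalt.
Sable and Linh together hold 55% + 30% = 85% of Arbor, so Linh controls Arbor.
No other company's threshold is met.
Linh controls 4 companies.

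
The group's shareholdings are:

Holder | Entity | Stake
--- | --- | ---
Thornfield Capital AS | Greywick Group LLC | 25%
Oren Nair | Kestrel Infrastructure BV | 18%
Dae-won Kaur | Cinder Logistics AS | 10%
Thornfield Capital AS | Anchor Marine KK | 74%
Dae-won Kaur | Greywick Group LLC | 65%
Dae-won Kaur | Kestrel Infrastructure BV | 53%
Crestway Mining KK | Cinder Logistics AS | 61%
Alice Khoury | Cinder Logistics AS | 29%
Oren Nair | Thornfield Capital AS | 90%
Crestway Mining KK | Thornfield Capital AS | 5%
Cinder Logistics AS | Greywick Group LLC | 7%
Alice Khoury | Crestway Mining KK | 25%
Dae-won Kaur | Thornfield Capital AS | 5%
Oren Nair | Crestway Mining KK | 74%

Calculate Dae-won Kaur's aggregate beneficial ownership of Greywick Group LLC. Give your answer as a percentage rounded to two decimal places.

Dae-won reaches Greywick along 3 paths.
Direct stake: 65% = 65%.
Via Thornfield: 5% × 25% = 1.25%.
Via Cinder: 10% × 7% = 0.7%.
Total: 65% + 1.25% + 0.7% = 66.95%.

66.95%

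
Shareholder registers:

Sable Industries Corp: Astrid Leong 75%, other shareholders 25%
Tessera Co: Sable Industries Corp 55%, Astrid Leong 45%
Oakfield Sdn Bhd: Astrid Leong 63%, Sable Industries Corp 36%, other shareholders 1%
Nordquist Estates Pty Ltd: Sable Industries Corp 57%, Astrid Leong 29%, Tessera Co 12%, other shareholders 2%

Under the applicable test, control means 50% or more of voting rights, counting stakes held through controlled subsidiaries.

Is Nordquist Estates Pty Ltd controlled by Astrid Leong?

Astrid holds 75% of Sable, so Astrid controls Sable.
Sable and Astrid together hold 55% + 45% = 100% of Tessera, so Astrid controls Tessera.
Sable and Astrid and Tessera together hold 57% + 29% + 12% = 98% of Nordquist, so Astrid controls Nordquist.

Yes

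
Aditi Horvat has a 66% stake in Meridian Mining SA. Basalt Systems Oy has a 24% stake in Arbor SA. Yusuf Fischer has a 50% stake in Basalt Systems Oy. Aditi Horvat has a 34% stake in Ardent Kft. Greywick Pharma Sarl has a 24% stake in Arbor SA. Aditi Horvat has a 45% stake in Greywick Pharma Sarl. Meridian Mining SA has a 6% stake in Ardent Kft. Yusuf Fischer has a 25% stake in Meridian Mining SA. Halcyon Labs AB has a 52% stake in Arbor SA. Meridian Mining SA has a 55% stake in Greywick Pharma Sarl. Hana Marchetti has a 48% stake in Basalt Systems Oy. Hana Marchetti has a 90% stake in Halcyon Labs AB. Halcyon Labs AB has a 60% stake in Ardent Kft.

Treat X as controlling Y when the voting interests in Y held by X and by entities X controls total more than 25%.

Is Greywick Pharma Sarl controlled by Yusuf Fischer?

Yusuf holds 50% of Basalt, so Yusuf controls Basalt.
Neither Yusuf nor any entity Yusuf controls holds any voting interest in Greywick.
So Yusuf does not control Greywick.

No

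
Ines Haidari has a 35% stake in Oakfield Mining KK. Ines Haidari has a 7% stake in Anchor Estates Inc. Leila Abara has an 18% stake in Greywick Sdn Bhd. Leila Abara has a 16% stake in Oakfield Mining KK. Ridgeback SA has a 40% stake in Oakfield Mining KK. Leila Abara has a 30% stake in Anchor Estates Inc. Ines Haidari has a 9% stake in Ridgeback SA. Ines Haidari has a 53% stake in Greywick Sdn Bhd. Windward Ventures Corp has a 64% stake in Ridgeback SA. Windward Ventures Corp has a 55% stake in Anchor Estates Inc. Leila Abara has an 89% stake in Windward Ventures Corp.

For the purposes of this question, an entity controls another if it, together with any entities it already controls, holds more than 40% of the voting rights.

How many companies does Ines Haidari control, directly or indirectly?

1

Ines holds 53% of Greywick, so Ines controls Greywick.
No other company's threshold is met.
Ines controls 1 company.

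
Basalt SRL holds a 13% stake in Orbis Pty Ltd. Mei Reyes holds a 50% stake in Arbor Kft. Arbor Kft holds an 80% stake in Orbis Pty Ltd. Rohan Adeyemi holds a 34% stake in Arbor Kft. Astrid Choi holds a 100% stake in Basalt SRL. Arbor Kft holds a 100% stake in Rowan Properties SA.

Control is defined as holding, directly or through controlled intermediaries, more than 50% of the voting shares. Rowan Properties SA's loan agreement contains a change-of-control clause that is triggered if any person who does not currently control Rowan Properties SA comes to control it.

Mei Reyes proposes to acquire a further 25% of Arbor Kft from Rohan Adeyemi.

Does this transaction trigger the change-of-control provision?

The purchase adds only to Mei's holdings (Rohan's stake shrinks), so Mei is the only person who could newly come to control Rowan.
Mei's largest direct stake is 50% in Arbor, which does not meet the threshold, so Mei controls no company.
Neither Mei nor any entity Mei controls holds any voting interest in Rowan.
So before the transaction, Mei does not control Rowan.
After the purchase, Mei's direct stake in Arbor rises to 50% + 25% = 75%, and Rohan's stake falls to 9%.
Mei holds 75% of Arbor, so Mei controls Arbor.
Arbor holds 100% of Rowan, so Mei controls Rowan.
Mei did not control Rowan before and does after, so the clause is triggered.

Yes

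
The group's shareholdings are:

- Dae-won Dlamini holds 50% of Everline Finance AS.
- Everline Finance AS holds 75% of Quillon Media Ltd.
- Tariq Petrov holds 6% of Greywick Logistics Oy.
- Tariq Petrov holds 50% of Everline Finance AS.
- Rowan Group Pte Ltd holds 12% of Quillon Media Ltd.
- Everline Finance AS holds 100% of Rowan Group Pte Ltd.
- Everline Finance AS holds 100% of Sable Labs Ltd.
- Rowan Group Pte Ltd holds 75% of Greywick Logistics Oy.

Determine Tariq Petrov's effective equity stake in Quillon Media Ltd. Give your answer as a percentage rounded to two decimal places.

43.50%

Tariq reaches Quillon along 2 paths.
Via Everline → Rowan: 50% × 100% × 12% = 6%.
Via Everline: 50% × 75% = 37.5%.
Total: 6% + 37.5% = 43.5%.
Rounded: 43.50%.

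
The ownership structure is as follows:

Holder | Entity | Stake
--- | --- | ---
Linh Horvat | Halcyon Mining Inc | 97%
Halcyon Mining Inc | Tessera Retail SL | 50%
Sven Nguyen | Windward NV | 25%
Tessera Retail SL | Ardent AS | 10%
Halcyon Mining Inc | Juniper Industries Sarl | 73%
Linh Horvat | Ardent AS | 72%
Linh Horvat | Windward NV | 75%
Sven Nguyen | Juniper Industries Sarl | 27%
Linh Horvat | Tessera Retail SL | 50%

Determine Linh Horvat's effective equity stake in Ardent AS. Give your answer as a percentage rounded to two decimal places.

Linh reaches Ardent along 3 paths.
Via Halcyon → Tessera: 97% × 50% × 10% = 4.85%.
Via Tessera: 50% × 10% = 5%.
Direct stake: 72% = 72%.
Total: 4.85% + 5% + 72% = 81.85%.

81.85%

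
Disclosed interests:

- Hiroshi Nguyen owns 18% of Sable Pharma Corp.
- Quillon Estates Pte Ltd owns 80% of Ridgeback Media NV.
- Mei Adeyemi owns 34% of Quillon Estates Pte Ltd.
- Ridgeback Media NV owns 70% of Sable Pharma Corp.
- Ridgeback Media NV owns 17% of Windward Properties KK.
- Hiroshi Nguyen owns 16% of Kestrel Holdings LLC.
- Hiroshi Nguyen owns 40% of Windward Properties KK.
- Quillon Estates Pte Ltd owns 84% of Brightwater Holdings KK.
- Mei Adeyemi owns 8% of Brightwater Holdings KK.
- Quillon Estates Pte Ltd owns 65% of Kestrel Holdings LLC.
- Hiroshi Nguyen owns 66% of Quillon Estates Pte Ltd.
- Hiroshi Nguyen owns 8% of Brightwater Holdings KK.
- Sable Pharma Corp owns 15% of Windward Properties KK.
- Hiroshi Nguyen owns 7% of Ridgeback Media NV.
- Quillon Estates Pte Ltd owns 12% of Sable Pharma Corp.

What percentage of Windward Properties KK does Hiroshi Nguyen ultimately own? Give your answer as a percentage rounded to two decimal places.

Hiroshi reaches Windward along 7 paths.
Via Ridgeback → Sable: 7% × 70% × 15% = 0.735%.
Via Quillon → Ridgeback → Sable: 66% × 80% × 70% × 15% = 5.544%.
Via Sable: 18% × 15% = 2.7%.
Via Quillon → Sable: 66% × 12% × 15% = 1.188%.
Direct stake: 40% = 40%.
Via Ridgeback: 7% × 17% = 1.19%.
Via Quillon → Ridgeback: 66% × 80% × 17% = 8.976%.
Total: 0.735% + 5.544% + 2.7% + 1.188% + 40% + 1.19% + 8.976% = 60.333%.
Rounded: 60.33%.

60.33%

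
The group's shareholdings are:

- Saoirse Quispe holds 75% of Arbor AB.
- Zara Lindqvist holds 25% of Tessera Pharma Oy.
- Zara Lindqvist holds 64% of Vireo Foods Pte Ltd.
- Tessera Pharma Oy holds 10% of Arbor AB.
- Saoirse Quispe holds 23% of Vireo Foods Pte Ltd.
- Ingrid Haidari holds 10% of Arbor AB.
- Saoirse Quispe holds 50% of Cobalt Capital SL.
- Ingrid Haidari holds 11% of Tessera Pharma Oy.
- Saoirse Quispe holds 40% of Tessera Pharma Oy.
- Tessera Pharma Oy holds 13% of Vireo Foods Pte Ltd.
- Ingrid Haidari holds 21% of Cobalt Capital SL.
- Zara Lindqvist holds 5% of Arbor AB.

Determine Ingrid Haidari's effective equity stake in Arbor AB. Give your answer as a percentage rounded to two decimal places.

Ingrid reaches Arbor along 2 paths.
Via Tessera: 11% × 10% = 1.1%.
Direct stake: 10% = 10%.
Total: 1.1% + 10% = 11.1%.
Rounded: 11.10%.

11.10%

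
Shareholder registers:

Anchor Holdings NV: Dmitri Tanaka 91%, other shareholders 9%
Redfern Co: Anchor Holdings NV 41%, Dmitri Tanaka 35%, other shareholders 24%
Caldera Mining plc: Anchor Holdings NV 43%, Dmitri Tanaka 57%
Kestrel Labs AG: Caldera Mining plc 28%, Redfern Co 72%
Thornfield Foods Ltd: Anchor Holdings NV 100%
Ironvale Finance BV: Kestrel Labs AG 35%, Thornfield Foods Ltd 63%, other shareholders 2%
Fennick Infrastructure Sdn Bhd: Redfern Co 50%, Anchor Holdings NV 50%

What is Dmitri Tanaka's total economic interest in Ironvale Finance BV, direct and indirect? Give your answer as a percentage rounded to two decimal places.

84.97%

Dmitri reaches Ironvale along 5 paths.
Via Anchor → Caldera → Kestrel: 91% × 43% × 28% × 35% = 3.83474%.
Via Caldera → Kestrel: 57% × 28% × 35% = 5.586%.
Via Anchor → Redfern → Kestrel: 91% × 41% × 72% × 35% = 9.40212%.
Via Redfern → Kestrel: 35% × 72% × 35% = 8.82%.
Via Anchor → Thornfield: 91% × 100% × 63% = 57.33%.
Total: 3.83474% + 5.586% + 9.40212% + 8.82% + 57.33% = 84.97286%.
Rounded: 84.97%.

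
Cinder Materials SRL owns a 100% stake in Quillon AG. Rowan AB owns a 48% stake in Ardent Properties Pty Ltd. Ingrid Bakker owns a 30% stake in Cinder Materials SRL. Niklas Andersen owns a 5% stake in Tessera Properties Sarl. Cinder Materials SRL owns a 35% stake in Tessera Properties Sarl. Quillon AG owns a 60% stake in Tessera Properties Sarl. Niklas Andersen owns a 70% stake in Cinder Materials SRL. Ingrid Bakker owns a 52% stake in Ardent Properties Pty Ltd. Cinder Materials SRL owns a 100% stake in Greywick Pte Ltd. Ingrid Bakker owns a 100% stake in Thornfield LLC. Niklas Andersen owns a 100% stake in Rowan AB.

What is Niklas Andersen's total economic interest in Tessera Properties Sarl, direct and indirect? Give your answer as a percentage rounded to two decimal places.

Niklas reaches Tessera along 3 paths.
Via Cinder → Quillon: 70% × 100% × 60% = 42%.
Via Cinder: 70% × 35% = 24.5%.
Direct stake: 5% = 5%.
Total: 42% + 24.5% + 5% = 71.5%.
Rounded: 71.50%.

71.50%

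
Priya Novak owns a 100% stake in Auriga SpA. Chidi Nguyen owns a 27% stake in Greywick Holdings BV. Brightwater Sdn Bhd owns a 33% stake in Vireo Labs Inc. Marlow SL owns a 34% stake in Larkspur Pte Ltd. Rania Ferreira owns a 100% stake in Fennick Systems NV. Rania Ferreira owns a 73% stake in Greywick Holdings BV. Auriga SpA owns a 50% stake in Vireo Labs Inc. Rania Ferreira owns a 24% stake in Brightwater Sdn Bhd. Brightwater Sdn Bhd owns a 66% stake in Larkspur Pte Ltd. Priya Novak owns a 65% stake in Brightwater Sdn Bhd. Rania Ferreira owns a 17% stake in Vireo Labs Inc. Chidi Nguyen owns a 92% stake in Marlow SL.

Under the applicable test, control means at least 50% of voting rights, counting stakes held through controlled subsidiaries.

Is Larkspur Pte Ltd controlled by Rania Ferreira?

No

Rania holds 73% of Greywick, so Rania controls Greywick.
Rania holds 100% of Fennick, so Rania controls Fennick.
Neither Rania nor any entity Rania controls holds any voting interest in Larkspur.
So Rania does not control Larkspur.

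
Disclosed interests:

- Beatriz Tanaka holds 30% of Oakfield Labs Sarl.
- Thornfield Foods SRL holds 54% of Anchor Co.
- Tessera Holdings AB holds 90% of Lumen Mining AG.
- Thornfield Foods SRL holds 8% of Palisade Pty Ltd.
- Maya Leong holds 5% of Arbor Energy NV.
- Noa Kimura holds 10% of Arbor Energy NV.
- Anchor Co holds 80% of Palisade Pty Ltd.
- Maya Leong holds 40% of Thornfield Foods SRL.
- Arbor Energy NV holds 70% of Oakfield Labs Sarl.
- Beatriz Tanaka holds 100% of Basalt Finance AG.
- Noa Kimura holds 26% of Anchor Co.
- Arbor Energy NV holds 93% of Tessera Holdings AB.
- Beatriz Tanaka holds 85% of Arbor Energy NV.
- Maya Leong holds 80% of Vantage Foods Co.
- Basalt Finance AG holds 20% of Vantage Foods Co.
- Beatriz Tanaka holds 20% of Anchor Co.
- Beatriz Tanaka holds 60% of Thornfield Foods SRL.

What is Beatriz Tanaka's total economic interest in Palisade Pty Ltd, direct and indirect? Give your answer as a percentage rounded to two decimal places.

46.72%

Beatriz reaches Palisade along 3 paths.
Via Thornfield: 60% × 8% = 4.8%.
Via Thornfield → Anchor: 60% × 54% × 80% = 25.92%.
Via Anchor: 20% × 80% = 16%.
Total: 4.8% + 25.92% + 16% = 46.72%.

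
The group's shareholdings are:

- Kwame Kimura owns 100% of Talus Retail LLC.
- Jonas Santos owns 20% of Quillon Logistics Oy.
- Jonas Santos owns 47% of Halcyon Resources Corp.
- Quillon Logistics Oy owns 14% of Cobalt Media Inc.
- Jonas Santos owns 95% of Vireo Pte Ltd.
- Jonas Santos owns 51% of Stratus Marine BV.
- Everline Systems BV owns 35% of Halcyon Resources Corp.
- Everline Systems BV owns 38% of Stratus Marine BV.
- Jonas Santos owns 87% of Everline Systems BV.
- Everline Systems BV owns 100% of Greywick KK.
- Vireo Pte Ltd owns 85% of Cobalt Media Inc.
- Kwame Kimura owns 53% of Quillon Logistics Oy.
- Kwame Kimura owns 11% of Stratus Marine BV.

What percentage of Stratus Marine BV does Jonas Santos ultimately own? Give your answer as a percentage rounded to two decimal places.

84.06%

Jonas reaches Stratus along 2 paths.
Direct stake: 51% = 51%.
Via Everline: 87% × 38% = 33.06%.
Total: 51% + 33.06% = 84.06%.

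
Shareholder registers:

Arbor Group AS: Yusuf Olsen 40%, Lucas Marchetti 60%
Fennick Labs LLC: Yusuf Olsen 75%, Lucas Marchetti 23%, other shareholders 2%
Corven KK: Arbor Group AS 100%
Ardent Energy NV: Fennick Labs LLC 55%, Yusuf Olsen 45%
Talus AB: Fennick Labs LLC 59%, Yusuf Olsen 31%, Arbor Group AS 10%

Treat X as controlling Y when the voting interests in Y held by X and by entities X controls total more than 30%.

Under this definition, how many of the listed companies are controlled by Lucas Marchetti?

Lucas holds 60% of Arbor, so Lucas controls Arbor.
Arbor holds 100% of Corven, so Lucas controls Corven.
No other company's threshold is met.
Lucas controls 2 companies.

2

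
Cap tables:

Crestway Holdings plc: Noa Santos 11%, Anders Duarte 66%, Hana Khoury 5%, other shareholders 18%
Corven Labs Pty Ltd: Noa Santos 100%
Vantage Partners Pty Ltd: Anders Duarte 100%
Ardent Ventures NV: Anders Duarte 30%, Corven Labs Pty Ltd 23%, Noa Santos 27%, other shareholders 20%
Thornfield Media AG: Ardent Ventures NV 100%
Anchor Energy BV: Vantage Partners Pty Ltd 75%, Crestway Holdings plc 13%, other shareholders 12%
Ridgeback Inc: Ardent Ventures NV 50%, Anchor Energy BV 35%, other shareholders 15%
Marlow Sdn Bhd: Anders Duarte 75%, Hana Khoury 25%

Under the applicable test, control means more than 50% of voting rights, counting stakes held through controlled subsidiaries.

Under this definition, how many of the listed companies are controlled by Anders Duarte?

4

Anders holds 66% of Crestway, so Anders controls Crestway.
Anders holds 100% of Vantage, so Anders controls Vantage.
Vantage and Crestway together hold 75% + 13% = 88% of Anchor, so Anders controls Anchor.
Anders holds 75% of Marlow, so Anders controls Marlow.
No other company's threshold is met.
Anders controls 4 companies.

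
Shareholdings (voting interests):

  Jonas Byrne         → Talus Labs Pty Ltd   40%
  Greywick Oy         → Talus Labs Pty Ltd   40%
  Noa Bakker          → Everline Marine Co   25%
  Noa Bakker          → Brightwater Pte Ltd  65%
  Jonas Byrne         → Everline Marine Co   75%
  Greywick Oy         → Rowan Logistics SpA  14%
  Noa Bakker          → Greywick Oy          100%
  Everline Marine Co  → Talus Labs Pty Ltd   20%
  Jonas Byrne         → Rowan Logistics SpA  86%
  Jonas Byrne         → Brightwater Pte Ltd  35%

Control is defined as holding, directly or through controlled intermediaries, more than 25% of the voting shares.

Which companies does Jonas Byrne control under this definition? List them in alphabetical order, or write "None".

Brightwater Pte Ltd, Everline Marine Co, Rowan Logistics SpA, Talus Labs Pty Ltd

Jonas holds 75% of Everline, so Jonas controls Everline.
Jonas holds 35% of Brightwater, so Jonas controls Brightwater.
Jonas holds 86% of Rowan, so Jonas controls Rowan.
Jonas and Everline together hold 40% + 20% = 60% of Talus, so Jonas controls Talus.
No other company's threshold is met.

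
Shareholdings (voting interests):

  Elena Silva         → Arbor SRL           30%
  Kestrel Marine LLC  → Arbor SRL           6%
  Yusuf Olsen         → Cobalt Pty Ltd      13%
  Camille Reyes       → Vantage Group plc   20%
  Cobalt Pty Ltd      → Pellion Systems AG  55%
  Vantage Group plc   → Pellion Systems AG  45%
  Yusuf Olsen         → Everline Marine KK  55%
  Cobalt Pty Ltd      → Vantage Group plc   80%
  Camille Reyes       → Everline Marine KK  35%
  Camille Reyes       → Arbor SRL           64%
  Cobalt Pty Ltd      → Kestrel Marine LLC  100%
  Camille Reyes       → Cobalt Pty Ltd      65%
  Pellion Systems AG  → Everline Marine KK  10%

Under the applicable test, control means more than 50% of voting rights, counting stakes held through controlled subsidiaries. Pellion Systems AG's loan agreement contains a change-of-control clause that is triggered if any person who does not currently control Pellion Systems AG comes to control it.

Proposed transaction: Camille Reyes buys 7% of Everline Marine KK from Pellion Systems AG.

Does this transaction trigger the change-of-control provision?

No

The purchase adds only to Camille's holdings (Pellion's stake shrinks), so Camille is the only person who could newly come to control Pellion.
Camille holds 65% of Cobalt, so Camille controls Cobalt.
Cobalt and Camille together hold 80% + 20% = 100% of Vantage, so Camille controls Vantage.
Vantage and Cobalt together hold 45% + 55% = 100% of Pellion, so Camille controls Pellion.
So Camille already controls Pellion before the transaction.
After the purchase, Camille's direct stake in Everline rises to 35% + 7% = 42%, and Pellion's stake falls to 3%.
Camille controlled Pellion already, so this is not a new person acquiring control; every other person's position is unchanged or reduced.
No new person acquires control, so the clause is not triggered.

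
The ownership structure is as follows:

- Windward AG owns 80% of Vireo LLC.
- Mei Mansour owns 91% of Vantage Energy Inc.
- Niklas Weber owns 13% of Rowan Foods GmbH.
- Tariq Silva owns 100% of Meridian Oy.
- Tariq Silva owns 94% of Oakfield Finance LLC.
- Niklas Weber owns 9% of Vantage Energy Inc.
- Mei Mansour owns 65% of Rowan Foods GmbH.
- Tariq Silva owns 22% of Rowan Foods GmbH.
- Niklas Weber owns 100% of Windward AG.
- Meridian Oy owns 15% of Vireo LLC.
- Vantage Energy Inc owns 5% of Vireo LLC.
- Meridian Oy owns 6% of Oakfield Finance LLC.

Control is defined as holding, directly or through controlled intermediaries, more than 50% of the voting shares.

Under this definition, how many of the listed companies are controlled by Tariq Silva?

2

Tariq holds 100% of Meridian, so Tariq controls Meridian.
Tariq and Meridian together hold 94% + 6% = 100% of Oakfield, so Tariq controls Oakfield.
No other company's threshold is met.
Tariq controls 2 companies.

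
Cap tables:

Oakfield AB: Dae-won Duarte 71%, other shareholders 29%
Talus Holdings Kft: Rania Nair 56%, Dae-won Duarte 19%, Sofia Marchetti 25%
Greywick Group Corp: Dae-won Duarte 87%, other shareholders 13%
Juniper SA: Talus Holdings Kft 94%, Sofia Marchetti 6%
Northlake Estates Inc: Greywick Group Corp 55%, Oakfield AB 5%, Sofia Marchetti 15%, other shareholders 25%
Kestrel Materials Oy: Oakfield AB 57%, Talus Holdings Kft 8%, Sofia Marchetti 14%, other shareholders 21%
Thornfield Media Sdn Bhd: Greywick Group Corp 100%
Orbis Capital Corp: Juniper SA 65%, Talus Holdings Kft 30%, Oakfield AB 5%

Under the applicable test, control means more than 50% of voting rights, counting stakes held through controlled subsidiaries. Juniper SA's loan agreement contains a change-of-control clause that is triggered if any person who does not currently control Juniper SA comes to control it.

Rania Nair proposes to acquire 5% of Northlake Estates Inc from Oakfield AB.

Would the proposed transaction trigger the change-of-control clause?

No

The purchase adds only to Rania's holdings (Oakfield's stake shrinks), so Rania is the only person who could newly come to control Juniper.
Rania holds 56% of Talus, so Rania controls Talus.
Talus holds 94% of Juniper, so Rania controls Juniper.
So Rania already controls Juniper before the transaction.
After the purchase, Rania holds 5% of Northlake directly, and Oakfield's stake falls to 0%.
Rania controlled Juniper already, so this is not a new person acquiring control; every other person's position is unchanged or reduced.
No new person acquires control, so the clause is not triggered.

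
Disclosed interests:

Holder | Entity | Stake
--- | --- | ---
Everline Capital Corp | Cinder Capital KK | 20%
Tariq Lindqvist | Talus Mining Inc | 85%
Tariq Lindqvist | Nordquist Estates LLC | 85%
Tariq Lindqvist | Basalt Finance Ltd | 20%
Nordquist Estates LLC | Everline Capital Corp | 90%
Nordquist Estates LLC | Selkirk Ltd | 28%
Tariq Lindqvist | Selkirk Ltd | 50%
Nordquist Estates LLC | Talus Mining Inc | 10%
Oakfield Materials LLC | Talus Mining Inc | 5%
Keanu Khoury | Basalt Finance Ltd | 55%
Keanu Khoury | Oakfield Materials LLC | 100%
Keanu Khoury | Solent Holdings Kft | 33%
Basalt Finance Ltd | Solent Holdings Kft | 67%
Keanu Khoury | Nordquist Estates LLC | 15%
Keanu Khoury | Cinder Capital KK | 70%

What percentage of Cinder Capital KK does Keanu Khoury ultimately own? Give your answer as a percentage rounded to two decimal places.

Keanu reaches Cinder along 2 paths.
Direct stake: 70% = 70%.
Via Nordquist → Everline: 15% × 90% × 20% = 2.7%.
Total: 70% + 2.7% = 72.7%.
Rounded: 72.70%.

72.70%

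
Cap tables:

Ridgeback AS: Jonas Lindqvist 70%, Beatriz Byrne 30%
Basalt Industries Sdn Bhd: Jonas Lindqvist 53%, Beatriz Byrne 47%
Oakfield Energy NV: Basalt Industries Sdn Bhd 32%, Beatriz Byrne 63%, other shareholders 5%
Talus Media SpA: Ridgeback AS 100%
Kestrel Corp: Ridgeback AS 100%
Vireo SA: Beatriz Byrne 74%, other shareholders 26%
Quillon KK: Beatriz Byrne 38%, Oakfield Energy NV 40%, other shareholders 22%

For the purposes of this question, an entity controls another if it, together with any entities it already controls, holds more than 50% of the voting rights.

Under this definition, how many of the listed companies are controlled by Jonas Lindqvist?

4

Jonas holds 70% of Ridgeback, so Jonas controls Ridgeback.
Jonas holds 53% of Basalt, so Jonas controls Basalt.
Ridgeback holds 100% of Talus, so Jonas controls Talus.
Ridgeback holds 100% of Kestrel, so Jonas controls Kestrel.
No other company's threshold is met.
Jonas controls 4 companies.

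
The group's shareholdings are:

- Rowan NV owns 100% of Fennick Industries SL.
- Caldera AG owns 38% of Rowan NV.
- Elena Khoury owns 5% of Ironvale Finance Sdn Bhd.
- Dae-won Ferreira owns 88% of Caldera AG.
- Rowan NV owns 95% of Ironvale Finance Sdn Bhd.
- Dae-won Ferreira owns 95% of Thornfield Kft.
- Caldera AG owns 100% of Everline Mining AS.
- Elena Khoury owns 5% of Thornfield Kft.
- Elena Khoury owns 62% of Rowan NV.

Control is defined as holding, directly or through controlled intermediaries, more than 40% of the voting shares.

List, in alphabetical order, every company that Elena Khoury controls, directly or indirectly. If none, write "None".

Elena holds 62% of Rowan, so Elena controls Rowan.
Rowan and Elena together hold 95% + 5% = 100% of Ironvale, so Elena controls Ironvale.
Rowan holds 100% of Fennick, so Elena controls Fennick.
No other company's threshold is met.

Fennick Industries SL, Ironvale Finance Sdn Bhd, Rowan NV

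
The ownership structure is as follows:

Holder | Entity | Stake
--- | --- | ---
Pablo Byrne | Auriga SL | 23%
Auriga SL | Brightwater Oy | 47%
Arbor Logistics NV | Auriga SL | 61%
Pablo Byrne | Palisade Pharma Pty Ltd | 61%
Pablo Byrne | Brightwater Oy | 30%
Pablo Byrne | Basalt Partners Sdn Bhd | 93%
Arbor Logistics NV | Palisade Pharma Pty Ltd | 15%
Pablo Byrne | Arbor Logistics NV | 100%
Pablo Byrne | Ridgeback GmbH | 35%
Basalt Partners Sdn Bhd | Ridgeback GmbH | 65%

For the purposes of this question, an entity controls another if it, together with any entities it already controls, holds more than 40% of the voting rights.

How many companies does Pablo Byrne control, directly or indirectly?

Pablo holds 93% of Basalt, so Pablo controls Basalt.
Pablo holds 100% of Arbor, so Pablo controls Arbor.
Arbor and Pablo together hold 61% + 23% = 84% of Auriga, so Pablo controls Auriga.
Pablo and Basalt together hold 35% + 65% = 100% of Ridgeback, so Pablo controls Ridgeback.
Pablo and Auriga together hold 30% + 47% = 77% of Brightwater, so Pablo controls Brightwater.
Arbor and Pablo together hold 15% + 61% = 76% of Palisade, so Pablo controls Palisade.
Pablo controls 6 companies.

6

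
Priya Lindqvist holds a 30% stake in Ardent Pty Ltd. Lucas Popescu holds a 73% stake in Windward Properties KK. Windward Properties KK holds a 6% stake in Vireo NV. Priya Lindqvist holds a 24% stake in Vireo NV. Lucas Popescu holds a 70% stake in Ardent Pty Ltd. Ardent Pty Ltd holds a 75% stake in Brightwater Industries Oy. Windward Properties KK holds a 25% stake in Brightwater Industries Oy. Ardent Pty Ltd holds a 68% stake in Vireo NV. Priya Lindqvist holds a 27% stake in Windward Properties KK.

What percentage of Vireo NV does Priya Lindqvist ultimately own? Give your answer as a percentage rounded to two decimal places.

46.02%

Priya reaches Vireo along 3 paths.
Direct stake: 24% = 24%.
Via Ardent: 30% × 68% = 20.4%.
Via Windward: 27% × 6% = 1.62%.
Total: 24% + 20.4% + 1.62% = 46.02%.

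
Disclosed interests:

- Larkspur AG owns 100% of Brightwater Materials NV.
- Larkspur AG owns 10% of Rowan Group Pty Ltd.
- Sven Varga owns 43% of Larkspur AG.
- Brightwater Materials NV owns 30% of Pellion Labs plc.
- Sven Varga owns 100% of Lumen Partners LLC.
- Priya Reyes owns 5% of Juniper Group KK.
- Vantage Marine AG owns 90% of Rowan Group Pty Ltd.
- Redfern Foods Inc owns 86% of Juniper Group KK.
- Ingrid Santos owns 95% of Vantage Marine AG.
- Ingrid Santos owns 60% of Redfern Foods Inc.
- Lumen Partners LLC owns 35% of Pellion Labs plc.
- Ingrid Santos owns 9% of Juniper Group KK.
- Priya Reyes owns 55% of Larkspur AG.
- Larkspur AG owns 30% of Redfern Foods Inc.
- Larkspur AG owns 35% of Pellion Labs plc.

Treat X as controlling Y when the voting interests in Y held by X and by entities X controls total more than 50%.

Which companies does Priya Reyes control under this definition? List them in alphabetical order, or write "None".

Priya holds 55% of Larkspur, so Priya controls Larkspur.
Larkspur holds 100% of Brightwater, so Priya controls Brightwater.
Brightwater and Larkspur together hold 30% + 35% = 65% of Pellion, so Priya controls Pellion.
No other company's threshold is met.

Brightwater Materials NV, Larkspur AG, Pellion Labs plc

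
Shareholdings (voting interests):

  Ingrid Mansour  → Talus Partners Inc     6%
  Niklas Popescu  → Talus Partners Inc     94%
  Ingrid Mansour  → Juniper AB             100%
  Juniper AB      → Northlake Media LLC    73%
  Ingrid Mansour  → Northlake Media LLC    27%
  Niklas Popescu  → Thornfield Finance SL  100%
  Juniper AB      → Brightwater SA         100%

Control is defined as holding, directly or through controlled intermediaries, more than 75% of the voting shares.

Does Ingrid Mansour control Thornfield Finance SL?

Ingrid holds 100% of Juniper, so Ingrid controls Juniper.
Juniper and Ingrid together hold 73% + 27% = 100% of Northlake, so Ingrid controls Northlake.
Juniper holds 100% of Brightwater, so Ingrid controls Brightwater.
Neither Ingrid nor any entity Ingrid controls holds any voting interest in Thornfield.
So Ingrid does not control Thornfield.

No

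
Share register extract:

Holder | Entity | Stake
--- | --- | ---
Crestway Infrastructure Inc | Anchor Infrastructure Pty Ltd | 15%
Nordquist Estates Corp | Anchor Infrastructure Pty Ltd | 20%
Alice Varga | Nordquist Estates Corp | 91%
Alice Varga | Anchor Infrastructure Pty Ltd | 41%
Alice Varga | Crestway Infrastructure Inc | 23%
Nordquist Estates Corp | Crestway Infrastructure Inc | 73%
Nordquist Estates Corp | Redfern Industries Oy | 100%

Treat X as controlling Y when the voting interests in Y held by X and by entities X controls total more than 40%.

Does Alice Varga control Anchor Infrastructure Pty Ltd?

Yes

Alice holds 91% of Nordquist, so Alice controls Nordquist.
Alice and Nordquist together hold 23% + 73% = 96% of Crestway, so Alice controls Crestway.
Crestway and Nordquist and Alice together hold 15% + 20% + 41% = 76% of Anchor, so Alice controls Anchor.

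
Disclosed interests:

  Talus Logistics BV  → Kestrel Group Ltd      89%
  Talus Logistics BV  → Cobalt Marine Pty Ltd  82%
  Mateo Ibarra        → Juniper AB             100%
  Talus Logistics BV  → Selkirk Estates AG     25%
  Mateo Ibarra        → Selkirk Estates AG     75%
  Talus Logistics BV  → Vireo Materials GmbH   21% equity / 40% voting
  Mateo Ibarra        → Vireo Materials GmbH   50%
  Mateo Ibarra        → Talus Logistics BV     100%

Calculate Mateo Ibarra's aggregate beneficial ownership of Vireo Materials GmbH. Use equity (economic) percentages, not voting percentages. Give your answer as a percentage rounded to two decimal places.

Mateo reaches Vireo along 2 paths.
Via Talus: 100% × 21% = 21%.
Direct stake: 50% = 50%.
Total: 21% + 50% = 71%.
Rounded: 71.00%.

71.00%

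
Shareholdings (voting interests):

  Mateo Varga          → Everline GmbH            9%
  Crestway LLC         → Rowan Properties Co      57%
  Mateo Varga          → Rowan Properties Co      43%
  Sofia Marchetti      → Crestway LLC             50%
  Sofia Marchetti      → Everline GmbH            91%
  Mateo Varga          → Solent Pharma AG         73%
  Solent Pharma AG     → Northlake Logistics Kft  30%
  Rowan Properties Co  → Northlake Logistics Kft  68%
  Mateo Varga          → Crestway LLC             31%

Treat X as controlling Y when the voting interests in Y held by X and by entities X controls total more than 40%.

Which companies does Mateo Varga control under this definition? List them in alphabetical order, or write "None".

Mateo holds 73% of Solent, so Mateo controls Solent.
Mateo holds 43% of Rowan, so Mateo controls Rowan.
Solent and Rowan together hold 30% + 68% = 98% of Northlake, so Mateo controls Northlake.
No other company's threshold is met.

Northlake Logistics Kft, Rowan Properties Co, Solent Pharma AG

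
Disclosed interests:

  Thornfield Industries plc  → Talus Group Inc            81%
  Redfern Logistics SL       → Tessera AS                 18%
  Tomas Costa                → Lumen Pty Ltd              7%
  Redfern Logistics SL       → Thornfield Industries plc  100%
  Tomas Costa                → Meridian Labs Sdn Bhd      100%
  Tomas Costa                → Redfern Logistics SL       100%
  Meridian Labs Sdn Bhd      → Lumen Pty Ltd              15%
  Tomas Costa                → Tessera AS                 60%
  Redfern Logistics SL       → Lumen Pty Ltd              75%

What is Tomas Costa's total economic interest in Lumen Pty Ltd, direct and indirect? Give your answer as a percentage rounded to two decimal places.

Tomas reaches Lumen along 3 paths.
Via Meridian: 100% × 15% = 15%.
Via Redfern: 100% × 75% = 75%.
Direct stake: 7% = 7%.
Total: 15% + 75% + 7% = 97%.
Rounded: 97.00%.

97.00%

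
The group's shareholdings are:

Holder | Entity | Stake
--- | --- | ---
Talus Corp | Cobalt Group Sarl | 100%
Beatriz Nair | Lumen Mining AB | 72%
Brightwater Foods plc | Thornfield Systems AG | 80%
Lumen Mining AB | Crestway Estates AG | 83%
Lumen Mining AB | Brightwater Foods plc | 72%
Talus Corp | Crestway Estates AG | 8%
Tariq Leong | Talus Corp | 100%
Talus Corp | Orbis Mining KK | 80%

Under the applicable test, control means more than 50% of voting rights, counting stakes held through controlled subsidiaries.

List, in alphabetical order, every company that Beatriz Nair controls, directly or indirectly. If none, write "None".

Brightwater Foods plc, Crestway Estates AG, Lumen Mining AB, Thornfield Systems AG

Beatriz holds 72% of Lumen, so Beatriz controls Lumen.
Lumen holds 72% of Brightwater, so Beatriz controls Brightwater.
Lumen holds 83% of Crestway, so Beatriz controls Crestway.
Brightwater holds 80% of Thornfield, so Beatriz controls Thornfield.
No other company's threshold is met.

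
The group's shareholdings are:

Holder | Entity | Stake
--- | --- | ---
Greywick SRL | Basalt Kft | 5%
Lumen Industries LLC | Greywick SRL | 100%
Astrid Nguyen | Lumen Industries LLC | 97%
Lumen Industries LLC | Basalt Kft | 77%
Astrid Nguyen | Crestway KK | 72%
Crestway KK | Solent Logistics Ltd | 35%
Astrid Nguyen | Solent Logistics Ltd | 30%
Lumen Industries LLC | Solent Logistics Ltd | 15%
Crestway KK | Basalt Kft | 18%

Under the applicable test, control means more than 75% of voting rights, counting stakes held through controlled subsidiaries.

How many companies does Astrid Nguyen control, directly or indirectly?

3

Astrid holds 97% of Lumen, so Astrid controls Lumen.
Lumen holds 100% of Greywick, so Astrid controls Greywick.
Greywick and Lumen together hold 5% + 77% = 82% of Basalt, so Astrid controls Basalt.
No other company's threshold is met.
Astrid controls 3 companies.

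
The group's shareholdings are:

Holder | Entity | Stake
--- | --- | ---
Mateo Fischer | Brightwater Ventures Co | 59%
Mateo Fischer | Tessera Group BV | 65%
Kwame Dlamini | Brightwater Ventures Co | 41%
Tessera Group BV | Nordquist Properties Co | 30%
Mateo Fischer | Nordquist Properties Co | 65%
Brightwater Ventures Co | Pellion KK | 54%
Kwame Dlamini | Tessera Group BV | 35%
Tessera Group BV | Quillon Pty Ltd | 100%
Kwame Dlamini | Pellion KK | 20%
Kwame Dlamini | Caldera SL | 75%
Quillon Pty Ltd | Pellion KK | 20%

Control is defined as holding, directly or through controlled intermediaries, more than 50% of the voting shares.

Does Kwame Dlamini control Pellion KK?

No

Kwame holds 75% of Caldera, so Kwame controls Caldera.
In Pellion, Kwame's side holds only 20%, not > 50%.
So Kwame does not control Pellion.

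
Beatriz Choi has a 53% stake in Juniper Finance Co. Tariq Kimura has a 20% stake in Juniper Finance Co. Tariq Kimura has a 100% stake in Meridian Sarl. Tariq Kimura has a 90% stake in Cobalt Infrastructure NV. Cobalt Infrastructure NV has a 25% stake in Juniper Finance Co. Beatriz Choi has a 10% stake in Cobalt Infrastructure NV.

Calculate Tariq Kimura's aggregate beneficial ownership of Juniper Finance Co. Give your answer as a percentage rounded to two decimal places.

Tariq reaches Juniper along 2 paths.
Direct stake: 20% = 20%.
Via Cobalt: 90% × 25% = 22.5%.
Total: 20% + 22.5% = 42.5%.
Rounded: 42.50%.

42.50%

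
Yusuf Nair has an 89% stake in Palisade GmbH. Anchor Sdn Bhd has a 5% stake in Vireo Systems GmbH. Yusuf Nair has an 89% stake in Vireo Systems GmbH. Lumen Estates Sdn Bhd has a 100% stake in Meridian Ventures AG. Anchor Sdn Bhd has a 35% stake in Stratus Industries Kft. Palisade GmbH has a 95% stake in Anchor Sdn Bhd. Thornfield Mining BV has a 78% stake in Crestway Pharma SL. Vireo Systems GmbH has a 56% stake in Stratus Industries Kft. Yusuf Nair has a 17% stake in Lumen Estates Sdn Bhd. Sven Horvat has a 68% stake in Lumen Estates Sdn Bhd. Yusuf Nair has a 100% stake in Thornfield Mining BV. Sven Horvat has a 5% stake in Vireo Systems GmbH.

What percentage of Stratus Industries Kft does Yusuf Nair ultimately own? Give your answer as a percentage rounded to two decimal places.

Yusuf reaches Stratus along 3 paths.
Via Palisade → Anchor: 89% × 95% × 35% = 29.5925%.
Via Vireo: 89% × 56% = 49.84%.
Via Palisade → Anchor → Vireo: 89% × 95% × 5% × 56% = 2.3674%.
Total: 29.5925% + 49.84% + 2.3674% = 81.7999%.
Rounded: 81.80%.

81.80%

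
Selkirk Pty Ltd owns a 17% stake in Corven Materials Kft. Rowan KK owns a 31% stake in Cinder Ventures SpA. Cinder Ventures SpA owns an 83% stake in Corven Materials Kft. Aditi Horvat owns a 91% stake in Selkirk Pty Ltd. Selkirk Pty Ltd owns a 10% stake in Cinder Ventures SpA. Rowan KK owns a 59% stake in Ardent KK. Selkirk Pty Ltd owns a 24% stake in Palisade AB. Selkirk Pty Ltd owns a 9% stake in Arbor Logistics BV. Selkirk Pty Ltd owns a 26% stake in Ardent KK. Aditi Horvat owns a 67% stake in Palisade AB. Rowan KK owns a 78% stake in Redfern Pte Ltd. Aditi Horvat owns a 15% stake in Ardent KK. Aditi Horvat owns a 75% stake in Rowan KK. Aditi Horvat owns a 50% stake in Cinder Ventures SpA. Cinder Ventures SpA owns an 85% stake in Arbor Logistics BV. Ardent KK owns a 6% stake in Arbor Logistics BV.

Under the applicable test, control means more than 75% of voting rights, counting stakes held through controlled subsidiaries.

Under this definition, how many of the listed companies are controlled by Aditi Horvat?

Aditi holds 91% of Selkirk, so Aditi controls Selkirk.
Selkirk and Aditi together hold 24% + 67% = 91% of Palisade, so Aditi controls Palisade.
No other company's threshold is met.
Aditi controls 2 companies.

2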